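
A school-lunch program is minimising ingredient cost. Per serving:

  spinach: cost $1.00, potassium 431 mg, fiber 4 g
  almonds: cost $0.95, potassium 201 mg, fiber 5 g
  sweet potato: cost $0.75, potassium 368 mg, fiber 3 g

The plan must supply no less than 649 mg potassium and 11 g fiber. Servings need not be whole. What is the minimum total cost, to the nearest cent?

Compare the cost at each extreme point of the feasible region.
spinach only: max(649/431, 11/4) = 2.75 servings → $2.75.
almonds only: max(649/201, 11/5) = 3.229 servings → $3.07.
sweet potato only: max(649/368, 11/3) = 3.667 servings → $2.75.
spinach + almonds with both tight: 0.7654 servings and 1.588 servings → $2.27.
spinach + sweet potato with both targets exact would need a negative amount; discard.
almonds + sweet potato with both tight: 1.698 servings and 0.8359 servings → $2.24.
So the least-cost plan costs $2.24.

$2.24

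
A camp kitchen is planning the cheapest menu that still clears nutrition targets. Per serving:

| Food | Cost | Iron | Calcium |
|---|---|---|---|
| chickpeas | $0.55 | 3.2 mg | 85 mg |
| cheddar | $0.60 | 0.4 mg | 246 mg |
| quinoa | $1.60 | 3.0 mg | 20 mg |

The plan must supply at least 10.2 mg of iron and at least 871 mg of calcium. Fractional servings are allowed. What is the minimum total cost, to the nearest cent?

A basic optimal solution has at most two foods positive. Try each food alone and each pair with both targets met exactly.
chickpeas only: max(10.2/3.2, 871/85) = 10.25 servings → $5.64.
cheddar only: max(10.2/0.4, 871/246) = 25.5 servings → $15.30.
quinoa only: max(10.2/3.0, 871/20) = 43.55 servings → $69.68.
chickpeas + cheddar with both tight: 2.869 servings and 2.549 servings → $3.11.
chickpeas + quinoa: intersection lies outside the first quadrant.
cheddar + quinoa with both tight: 3.3 servings and 2.96 servings → $6.72.
So the least-cost plan costs $3.11.

$3.11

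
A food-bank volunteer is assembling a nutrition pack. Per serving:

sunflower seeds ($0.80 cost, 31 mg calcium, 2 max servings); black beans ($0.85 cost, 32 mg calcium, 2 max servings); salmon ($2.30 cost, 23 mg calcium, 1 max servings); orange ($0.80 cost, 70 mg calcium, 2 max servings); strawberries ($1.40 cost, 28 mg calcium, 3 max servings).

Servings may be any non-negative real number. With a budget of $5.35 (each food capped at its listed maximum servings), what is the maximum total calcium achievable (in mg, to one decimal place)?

275.0 mg

Calcium per dollar: orange 87.5, sunflower seeds 38.75, black beans 37.65, strawberries 20, salmon 10.
Take 2 servings of orange: spends $1.60, +140.0 mg calcium (running total 140.0 mg).
Take 2 servings of sunflower seeds: spends $1.60, +62.0 mg calcium (running total 202.0 mg).
Take 2 servings of black beans: spends $1.70, +64.0 mg calcium (running total 266.0 mg).
Take 0.3214 servings of strawberries: spends $0.45, +9.0 mg calcium (running total 275.0 mg).
Greedy by best ratio exhausts the cost allowance optimally: 275.0 mg.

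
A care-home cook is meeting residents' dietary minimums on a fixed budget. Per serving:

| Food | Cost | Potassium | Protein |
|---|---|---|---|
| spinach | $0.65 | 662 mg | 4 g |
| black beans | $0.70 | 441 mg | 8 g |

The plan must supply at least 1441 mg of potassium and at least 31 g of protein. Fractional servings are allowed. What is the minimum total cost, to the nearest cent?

Two binding constraints pin down two serving amounts, so the optimal mix uses at most two foods. The candidates are each food alone (scaled to the tighter of potassium/protein) and each pair with both constraints tight.
spinach only: max(1441/662, 31/4) = 7.75 servings → $5.04.
black beans only: max(1441/441, 31/8) = 3.875 servings → $2.71.
spinach + black beans with both targets exact would need a negative amount; discard.
Cheapest feasible corner: $2.71.

$2.71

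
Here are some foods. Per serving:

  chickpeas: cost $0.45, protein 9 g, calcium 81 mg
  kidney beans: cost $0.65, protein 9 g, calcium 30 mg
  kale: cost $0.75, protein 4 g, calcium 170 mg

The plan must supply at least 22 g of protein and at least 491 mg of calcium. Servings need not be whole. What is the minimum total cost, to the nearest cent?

Two binding constraints pin down two serving amounts, so the optimal mix uses at most two foods. The candidates are each food alone (scaled to the tighter of protein/calcium) and each pair with both constraints tight.
chickpeas only: max(22/9, 491/81) = 6.062 servings → $2.73.
kidney beans only: max(22/9, 491/30) = 16.37 servings → $10.64.
kale only: max(22/4, 491/170) = 5.5 servings → $4.12.
chickpeas + kidney beans with both targets exact would need a negative amount; discard.
chickpeas + kale with both tight: 1.473 servings and 2.187 servings → $2.30.
kidney beans + kale with both tight: 1.26 servings and 2.666 servings → $2.82.
The minimum over all feasible corners is $2.30.

$2.30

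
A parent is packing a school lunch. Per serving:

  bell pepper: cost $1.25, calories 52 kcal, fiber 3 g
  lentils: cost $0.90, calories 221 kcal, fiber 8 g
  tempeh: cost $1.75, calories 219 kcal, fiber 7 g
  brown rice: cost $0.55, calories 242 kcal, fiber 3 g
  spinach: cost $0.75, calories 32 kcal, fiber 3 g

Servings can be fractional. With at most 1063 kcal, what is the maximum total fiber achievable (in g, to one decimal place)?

99.7 g

Fiber per kcal: spinach 0.09375, bell pepper 0.05769, lentils 0.0362, tempeh 0.03196, brown rice 0.0124.
With no serving limits, spend the whole calories allowance on spinach: 1063 kcal / 32 kcal × 3 g = 99.7 g.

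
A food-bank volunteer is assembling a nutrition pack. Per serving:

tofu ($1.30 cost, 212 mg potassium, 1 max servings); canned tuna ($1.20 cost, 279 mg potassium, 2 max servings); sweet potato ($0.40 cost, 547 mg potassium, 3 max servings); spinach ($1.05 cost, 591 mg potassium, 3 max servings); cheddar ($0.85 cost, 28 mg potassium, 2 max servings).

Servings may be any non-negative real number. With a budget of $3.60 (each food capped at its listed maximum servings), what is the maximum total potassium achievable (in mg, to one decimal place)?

2991.9 mg

Potassium per dollar: sweet potato 1368, spinach 562.9, canned tuna 232.5, tofu 163.1, cheddar 32.94.
Take 3 servings of sweet potato: spends $1.20, +1641.0 mg potassium (running total 1641.0 mg).
Take 2.286 servings of spinach: spends $2.40, +1350.9 mg potassium (running total 2991.9 mg).
Filling greedily by potassium-per-dollar is optimal for one linear limit, giving 2991.9 mg.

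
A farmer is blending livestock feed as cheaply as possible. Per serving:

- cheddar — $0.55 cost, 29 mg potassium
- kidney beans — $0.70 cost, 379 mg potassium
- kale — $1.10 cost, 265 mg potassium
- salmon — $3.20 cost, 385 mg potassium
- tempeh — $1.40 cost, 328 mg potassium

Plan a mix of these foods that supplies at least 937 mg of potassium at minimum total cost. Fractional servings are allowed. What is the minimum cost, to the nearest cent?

$1.73

Cost per mg of potassium: kidney beans $0.0018, kale $0.0042, tempeh $0.0043, salmon $0.0083, cheddar $0.0190.
With no serving limits, use only kidney beans: 937 mg / 379 mg = 2.472 servings × $0.70 = $1.73.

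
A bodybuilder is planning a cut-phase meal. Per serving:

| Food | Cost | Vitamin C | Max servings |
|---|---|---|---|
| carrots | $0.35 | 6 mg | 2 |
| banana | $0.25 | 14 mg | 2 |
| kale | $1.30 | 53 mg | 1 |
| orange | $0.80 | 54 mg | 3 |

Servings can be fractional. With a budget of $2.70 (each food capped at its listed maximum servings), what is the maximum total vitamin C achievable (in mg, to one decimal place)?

Vitamin C per dollar: orange 67.5, banana 56, kale 40.77, carrots 17.14.
Take 3 servings of orange: spends $2.40, +162.0 mg vitamin C (running total 162.0 mg).
Take 1.2 servings of banana: spends $0.30, +16.8 mg vitamin C (running total 178.8 mg).
Filling greedily by vitamin C-per-dollar is optimal for one linear limit, giving 178.8 mg.

178.8 mg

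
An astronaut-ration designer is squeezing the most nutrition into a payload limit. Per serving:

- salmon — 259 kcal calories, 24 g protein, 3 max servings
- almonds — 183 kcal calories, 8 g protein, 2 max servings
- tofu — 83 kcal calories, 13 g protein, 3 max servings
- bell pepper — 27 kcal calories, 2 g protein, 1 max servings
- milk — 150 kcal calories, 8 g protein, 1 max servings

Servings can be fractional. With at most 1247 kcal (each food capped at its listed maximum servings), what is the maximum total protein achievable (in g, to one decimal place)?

122.9 g

Protein per kcal: tofu 0.1566, salmon 0.09266, bell pepper 0.07407, milk 0.05333, almonds 0.04372.
Take 3 servings of tofu: uses 249 kcal, +39.0 g protein (running total 39.0 g).
Take 3 servings of salmon: uses 777 kcal, +72.0 g protein (running total 111.0 g).
Take 1 serving of bell pepper: uses 27 kcal, +2.0 g protein (running total 113.0 g).
Take 1 serving of milk: uses 150 kcal, +8.0 g protein (running total 121.0 g).
Take 0.2404 servings of almonds: uses 44 kcal, +1.9 g protein (running total 122.9 g).
Filling greedily by protein-per-kcal is optimal for one linear limit, giving 122.9 g.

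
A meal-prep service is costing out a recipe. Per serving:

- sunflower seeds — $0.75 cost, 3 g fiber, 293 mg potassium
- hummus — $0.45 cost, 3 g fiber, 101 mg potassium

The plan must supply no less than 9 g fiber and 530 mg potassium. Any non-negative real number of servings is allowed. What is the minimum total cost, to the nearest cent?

For a min-cost LP with two ≥-constraints, a basic feasible solution has at most two positive variables.
sunflower seeds only: max(9/3, 530/293) = 3 servings → $2.25.
hummus only: max(9/3, 530/101) = 5.248 servings → $2.36.
sunflower seeds + hummus with both tight: 1.182 servings and 1.818 servings → $1.70.
The minimum over all feasible corners is $1.70.

$1.70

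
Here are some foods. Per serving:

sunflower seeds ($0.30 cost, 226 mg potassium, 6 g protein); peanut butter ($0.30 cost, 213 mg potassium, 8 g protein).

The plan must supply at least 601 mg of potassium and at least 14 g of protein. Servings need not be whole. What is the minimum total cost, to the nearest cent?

Minimising a linear cost over {potassium ≥ 601, protein ≥ 14, servings ≥ 0} — the optimum is at a vertex, using one or two foods.
sunflower seeds only: max(601/226, 14/6) = 2.659 servings → $0.80.
peanut butter only: max(601/213, 14/8) = 2.822 servings → $0.85.
sunflower seeds + peanut butter with both targets exact would need a negative amount; discard.
So the least-cost plan costs $0.80.

$0.80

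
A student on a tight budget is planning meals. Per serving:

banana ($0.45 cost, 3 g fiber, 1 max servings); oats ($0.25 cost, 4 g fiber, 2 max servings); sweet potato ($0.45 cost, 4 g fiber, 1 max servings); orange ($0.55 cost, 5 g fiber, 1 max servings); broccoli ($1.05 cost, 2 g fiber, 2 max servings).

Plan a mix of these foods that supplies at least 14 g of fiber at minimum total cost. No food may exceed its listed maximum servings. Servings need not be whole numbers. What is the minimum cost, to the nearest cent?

$1.16

Cost per g of fiber: oats $0.0625, orange $0.1100, sweet potato $0.1125, banana $0.1500, broccoli $0.5250.
Take 2 servings of oats: +8.0 g fiber for $0.50 (total $0.50, still need 6.0 g).
Take 1 serving of orange: +5.0 g fiber for $0.55 (total $1.05, still need 1.0 g).
Take 0.25 servings of sweet potato: +1.0 g fiber for $0.11 (total $1.16, still need 0.0 g).
Greedy by cheapest-per-g is optimal for a single linear constraint, so the minimum cost is $1.16.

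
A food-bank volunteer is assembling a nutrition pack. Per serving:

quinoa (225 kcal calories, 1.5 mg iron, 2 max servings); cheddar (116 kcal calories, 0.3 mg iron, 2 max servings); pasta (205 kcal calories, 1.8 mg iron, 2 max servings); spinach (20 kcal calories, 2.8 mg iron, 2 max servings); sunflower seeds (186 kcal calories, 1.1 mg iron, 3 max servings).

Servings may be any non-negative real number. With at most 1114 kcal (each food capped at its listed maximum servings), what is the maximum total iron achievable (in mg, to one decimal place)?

Iron per kcal: spinach 0.14, pasta 0.00878, quinoa 0.006667, sunflower seeds 0.005914, cheddar 0.002586.
Take 2 servings of spinach: uses 40 kcal, +5.6 mg iron (running total 5.6 mg).
Take 2 servings of pasta: uses 410 kcal, +3.6 mg iron (running total 9.2 mg).
Take 2 servings of quinoa: uses 450 kcal, +3.0 mg iron (running total 12.2 mg).
Take 1.151 servings of sunflower seeds: uses 214 kcal, +1.3 mg iron (running total 13.5 mg).
Greedy by best ratio exhausts the calories allowance optimally: 13.5 mg.

13.5 mg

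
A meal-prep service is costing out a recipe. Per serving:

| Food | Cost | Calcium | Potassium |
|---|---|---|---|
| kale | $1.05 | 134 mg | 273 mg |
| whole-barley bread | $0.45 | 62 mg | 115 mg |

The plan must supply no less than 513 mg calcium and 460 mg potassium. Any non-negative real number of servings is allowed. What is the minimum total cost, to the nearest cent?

kale only: max(513/134, 460/273) = 3.828 servings → $4.02.
whole-barley bread only: max(513/62, 460/115) = 8.274 servings → $3.72.
kale + whole-barley bread with both targets exact would need a negative amount; discard.
The minimum over all feasible corners is $3.72.

$3.72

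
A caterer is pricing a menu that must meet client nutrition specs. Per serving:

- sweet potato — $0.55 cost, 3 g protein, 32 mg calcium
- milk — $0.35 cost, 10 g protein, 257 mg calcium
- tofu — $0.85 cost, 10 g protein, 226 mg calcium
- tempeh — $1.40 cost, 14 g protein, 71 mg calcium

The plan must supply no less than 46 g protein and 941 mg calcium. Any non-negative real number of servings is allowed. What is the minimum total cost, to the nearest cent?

$1.61

sweet potato only: max(46/3, 941/32) = 29.41 servings → $16.17.
milk only: max(46/10, 941/257) = 4.6 servings → $1.61.
tofu only: max(46/10, 941/226) = 4.6 servings → $3.91.
tempeh only: max(46/14, 941/71) = 13.25 servings → $18.55.
sweet potato + milk with both tight: 5.348 servings and 2.996 servings → $3.99.
sweet potato + tofu with both tight: 2.754 servings and 3.774 servings → $4.72.
sweet potato + tempeh with both targets exact would need a negative amount; discard.
milk + tofu with both targets exact would need a negative amount; discard.
milk + tempeh with both tight: 3.431 servings and 0.8352 servings → $2.37.
tofu + tempeh with both tight: 4.037 servings and 0.4018 servings → $3.99.
Cheapest feasible corner: $1.61.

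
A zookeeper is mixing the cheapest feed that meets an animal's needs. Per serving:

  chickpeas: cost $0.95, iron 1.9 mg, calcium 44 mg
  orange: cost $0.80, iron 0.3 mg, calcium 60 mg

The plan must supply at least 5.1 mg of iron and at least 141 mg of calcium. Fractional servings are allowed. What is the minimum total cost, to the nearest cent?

The cheapest plan sits at a corner of the feasible region — with two constraints it uses at most two foods.
chickpeas only: max(5.1/1.9, 141/44) = 3.205 servings → $3.04.
orange only: max(5.1/0.3, 141/60) = 17 servings → $13.60.
chickpeas + orange with both tight: 2.616 servings and 0.4315 servings → $2.83.
The minimum over all feasible corners is $2.83.

$2.83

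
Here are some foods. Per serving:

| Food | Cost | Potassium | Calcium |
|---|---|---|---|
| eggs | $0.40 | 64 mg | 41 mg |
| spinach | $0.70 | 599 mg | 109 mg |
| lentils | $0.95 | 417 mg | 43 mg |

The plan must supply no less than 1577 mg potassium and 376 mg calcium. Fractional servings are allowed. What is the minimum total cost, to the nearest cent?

Minimising a linear cost over {potassium ≥ 1577, calcium ≥ 376, servings ≥ 0} — the optimum is at a vertex, using one or two foods.
eggs only: max(1577/64, 376/41) = 24.64 servings → $9.86.
spinach only: max(1577/599, 376/109) = 3.45 servings → $2.41.
lentils only: max(1577/417, 376/43) = 8.744 servings → $8.31.
eggs + spinach with both tight: 3.033 servings and 2.309 servings → $2.83.
eggs + lentils with both tight: 6.203 servings and 2.83 servings → $5.17.
spinach + lentils with both targets exact would need a negative amount; discard.
So the least-cost plan costs $2.41.

$2.41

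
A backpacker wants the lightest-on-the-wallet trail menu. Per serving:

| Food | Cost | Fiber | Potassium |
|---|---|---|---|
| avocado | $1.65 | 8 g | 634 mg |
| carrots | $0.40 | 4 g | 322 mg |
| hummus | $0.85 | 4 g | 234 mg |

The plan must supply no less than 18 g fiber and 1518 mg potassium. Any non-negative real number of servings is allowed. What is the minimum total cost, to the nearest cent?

At the optimum either one food covers both requirements or two foods hit both targets exactly; no other combination can be cheaper.
avocado only: max(18/8, 1518/634) = 2.394 servings → $3.95.
carrots only: max(18/4, 1518/322) = 4.714 servings → $1.89.
hummus only: max(18/4, 1518/234) = 6.487 servings → $5.51.
avocado + carrots: intersection lies outside the first quadrant.
avocado + hummus with both targets exact would need a negative amount; discard.
carrots + hummus with both targets exact would need a negative amount; discard.
Cheapest feasible corner: $1.89.

$1.89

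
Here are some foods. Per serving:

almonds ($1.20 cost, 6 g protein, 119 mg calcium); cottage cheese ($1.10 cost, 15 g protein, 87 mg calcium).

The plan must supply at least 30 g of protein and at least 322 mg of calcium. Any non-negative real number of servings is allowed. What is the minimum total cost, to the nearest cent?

$3.54

This is a tiny linear program; its minimum lies at a vertex of the feasible set. List the vertices and price them.
almonds only: max(30/6, 322/119) = 5 servings → $6.00.
cottage cheese only: max(30/15, 322/87) = 3.701 servings → $4.07.
almonds + cottage cheese with both tight: 1.758 servings and 1.297 servings → $3.54.
So the least-cost plan costs $3.54.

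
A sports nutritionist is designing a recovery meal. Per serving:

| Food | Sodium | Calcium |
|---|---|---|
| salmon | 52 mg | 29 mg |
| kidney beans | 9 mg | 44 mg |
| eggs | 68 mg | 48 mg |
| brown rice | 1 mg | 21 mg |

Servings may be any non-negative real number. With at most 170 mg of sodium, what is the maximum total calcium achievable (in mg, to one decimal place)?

3570.0 mg

Calcium per mg sodium: brown rice 21, kidney beans 4.889, eggs 0.7059, salmon 0.5577.
With no serving limits, spend the whole sodium allowance on brown rice: 170 mg / 1 mg × 21 mg = 3570.0 mg.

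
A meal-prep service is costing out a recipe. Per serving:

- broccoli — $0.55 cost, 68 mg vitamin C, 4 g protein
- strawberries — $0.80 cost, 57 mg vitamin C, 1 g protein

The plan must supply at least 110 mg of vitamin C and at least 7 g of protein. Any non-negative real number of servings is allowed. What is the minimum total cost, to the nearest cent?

This is a tiny linear program; its minimum lies at a vertex of the feasible set. List the vertices and price them.
broccoli only: max(110/68, 7/4) = 1.75 servings → $0.96.
strawberries only: max(110/57, 7/1) = 7 servings → $5.60.
broccoli + strawberries with both targets exact would need a negative amount; discard.
Cheapest feasible corner: $0.96.

$0.96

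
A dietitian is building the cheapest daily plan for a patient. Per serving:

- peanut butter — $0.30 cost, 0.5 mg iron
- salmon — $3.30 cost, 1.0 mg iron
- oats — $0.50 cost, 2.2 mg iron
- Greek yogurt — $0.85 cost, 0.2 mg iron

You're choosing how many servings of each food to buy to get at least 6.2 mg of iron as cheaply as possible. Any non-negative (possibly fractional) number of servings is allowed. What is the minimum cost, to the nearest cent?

$1.41

Cost per mg of iron: oats $0.2273, peanut butter $0.6000, salmon $3.3000, Greek yogurt $4.2500.
With no serving limits, use only oats: 6.2 mg / 2.2 mg = 2.818 servings × $0.50 = $1.41.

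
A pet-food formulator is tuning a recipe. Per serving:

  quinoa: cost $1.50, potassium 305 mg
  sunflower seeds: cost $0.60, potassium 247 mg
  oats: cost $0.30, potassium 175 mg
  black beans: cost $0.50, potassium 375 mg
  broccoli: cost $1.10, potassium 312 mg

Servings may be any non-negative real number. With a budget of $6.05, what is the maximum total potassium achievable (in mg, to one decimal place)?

Potassium per dollar: black beans 750, oats 583.3, sunflower seeds 411.7, broccoli 283.6, quinoa 203.3.
With no serving limits, spend the whole cost allowance on black beans: $6.05 / $0.50 × 375 mg = 4537.5 mg.

4537.5 mg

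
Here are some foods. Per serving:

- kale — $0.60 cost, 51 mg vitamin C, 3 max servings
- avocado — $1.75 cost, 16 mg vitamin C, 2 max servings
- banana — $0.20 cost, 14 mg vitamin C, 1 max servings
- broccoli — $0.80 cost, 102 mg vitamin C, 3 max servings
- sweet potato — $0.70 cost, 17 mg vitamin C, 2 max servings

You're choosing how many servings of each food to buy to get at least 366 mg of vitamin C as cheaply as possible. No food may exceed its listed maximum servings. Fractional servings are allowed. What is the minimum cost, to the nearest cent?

$3.11

Cost per mg of vitamin C: broccoli $0.0078, kale $0.0118, banana $0.0143, sweet potato $0.0412, avocado $0.1094.
Take 3 servings of broccoli: +306.0 mg vitamin C for $2.40 (total $2.40, still need 60.0 mg).
Take 1.176 servings of kale: +60.0 mg vitamin C for $0.71 (total $3.11, still need 0.0 mg).
Greedy by cheapest-per-mg is optimal for a single linear constraint, so the minimum cost is $3.11.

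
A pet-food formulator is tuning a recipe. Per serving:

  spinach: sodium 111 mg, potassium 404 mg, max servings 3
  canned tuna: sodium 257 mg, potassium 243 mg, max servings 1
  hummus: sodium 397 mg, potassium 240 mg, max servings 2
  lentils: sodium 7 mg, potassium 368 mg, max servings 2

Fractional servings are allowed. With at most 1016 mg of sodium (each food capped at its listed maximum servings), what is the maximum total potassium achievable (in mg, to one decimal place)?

Potassium per mg sodium: lentils 52.57, spinach 3.64, canned tuna 0.9455, hummus 0.6045.
Take 2 servings of lentils: uses 14 mg sodium, +736.0 mg potassium (running total 736.0 mg).
Take 3 servings of spinach: uses 333 mg sodium, +1212.0 mg potassium (running total 1948.0 mg).
Take 1 serving of canned tuna: uses 257 mg sodium, +243.0 mg potassium (running total 2191.0 mg).
Take 1.038 servings of hummus: uses 412 mg sodium, +249.1 mg potassium (running total 2440.1 mg).
Greedy by best ratio exhausts the sodium allowance optimally: 2440.1 mg.

2440.1 mg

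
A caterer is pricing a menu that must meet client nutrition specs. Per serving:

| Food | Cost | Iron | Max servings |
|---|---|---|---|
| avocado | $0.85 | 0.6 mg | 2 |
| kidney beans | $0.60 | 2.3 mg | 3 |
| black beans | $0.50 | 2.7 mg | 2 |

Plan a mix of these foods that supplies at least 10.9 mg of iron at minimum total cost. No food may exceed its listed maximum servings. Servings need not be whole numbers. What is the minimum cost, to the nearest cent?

$2.43

Cost per mg of iron: black beans $0.1852, kidney beans $0.2609, avocado $1.4167.
Take 2 servings of black beans: +5.4 mg iron for $1.00 (total $1.00, still need 5.5 mg).
Take 2.391 servings of kidney beans: +5.5 mg iron for $1.43 (total $2.43, still need 0.0 mg).
Greedy by cheapest-per-mg is optimal for a single linear constraint, so the minimum cost is $2.43.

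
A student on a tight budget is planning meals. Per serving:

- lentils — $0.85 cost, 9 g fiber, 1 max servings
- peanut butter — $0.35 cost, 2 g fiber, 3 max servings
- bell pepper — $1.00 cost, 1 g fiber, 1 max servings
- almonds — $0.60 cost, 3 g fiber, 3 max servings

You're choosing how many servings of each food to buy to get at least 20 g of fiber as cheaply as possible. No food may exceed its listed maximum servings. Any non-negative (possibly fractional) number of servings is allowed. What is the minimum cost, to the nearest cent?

Cost per g of fiber: lentils $0.0944, peanut butter $0.1750, almonds $0.2000, bell pepper $1.0000.
Take 1 serving of lentils: +9.0 g fiber for $0.85 (total $0.85, still need 11.0 g).
Take 3 servings of peanut butter: +6.0 g fiber for $1.05 (total $1.90, still need 5.0 g).
Take 1.667 servings of almonds: +5.0 g fiber for $1.00 (total $2.90, still need 0.0 g).
Greedy by cheapest-per-g is optimal for a single linear constraint, so the minimum cost is $2.90.

$2.90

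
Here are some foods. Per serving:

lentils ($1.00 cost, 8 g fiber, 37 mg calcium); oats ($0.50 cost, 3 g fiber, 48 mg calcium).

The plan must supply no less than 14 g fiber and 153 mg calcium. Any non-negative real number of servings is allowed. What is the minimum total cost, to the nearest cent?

$2.07

Check every corner: each single food scaled to meet both minima, and each pair solved so both constraints bind.
lentils only: max(14/8, 153/37) = 4.135 servings → $4.14.
oats only: max(14/3, 153/48) = 4.667 servings → $2.33.
lentils + oats with both tight: 0.7802 servings and 2.586 servings → $2.07.
Cheapest feasible corner: $2.07.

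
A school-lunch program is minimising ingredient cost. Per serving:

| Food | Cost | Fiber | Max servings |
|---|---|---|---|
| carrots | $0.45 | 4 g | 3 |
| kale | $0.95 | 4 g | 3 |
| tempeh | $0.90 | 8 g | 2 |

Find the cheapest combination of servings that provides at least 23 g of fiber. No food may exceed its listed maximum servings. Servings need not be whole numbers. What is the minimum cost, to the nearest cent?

Cost per g of fiber: carrots $0.1125, tempeh $0.1125, kale $0.2375.
Take 3 servings of carrots: +12.0 g fiber for $1.35 (total $1.35, still need 11.0 g).
Take 1.375 servings of tempeh: +11.0 g fiber for $1.24 (total $2.59, still need 0.0 g).
Filling from the cheapest source first is optimal under one linear minimum: $2.59.

$2.59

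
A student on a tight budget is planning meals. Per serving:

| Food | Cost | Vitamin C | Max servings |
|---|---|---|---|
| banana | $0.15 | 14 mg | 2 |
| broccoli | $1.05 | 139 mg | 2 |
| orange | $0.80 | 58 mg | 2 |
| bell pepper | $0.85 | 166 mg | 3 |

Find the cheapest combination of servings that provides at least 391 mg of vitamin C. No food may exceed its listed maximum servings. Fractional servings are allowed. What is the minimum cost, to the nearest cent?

Cost per mg of vitamin C: bell pepper $0.0051, broccoli $0.0076, banana $0.0107, orange $0.0138.
Take 2.355 servings of bell pepper: +391.0 mg vitamin C for $2.00 (total $2.00, still need 0.0 mg).
Filling from the cheapest source first is optimal under one linear minimum: $2.00.

$2.00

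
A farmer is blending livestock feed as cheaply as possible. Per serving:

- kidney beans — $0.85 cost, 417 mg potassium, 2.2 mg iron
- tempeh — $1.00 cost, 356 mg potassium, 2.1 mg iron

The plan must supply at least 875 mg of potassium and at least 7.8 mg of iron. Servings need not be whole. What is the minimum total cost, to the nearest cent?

Compare the cost at each extreme point of the feasible region.
kidney beans only: max(875/417, 7.8/2.2) = 3.545 servings → $3.01.
tempeh only: max(875/356, 7.8/2.1) = 3.714 servings → $3.71.
kidney beans + tempeh: intersection lies outside the first quadrant.
So the least-cost plan costs $3.01.

$3.01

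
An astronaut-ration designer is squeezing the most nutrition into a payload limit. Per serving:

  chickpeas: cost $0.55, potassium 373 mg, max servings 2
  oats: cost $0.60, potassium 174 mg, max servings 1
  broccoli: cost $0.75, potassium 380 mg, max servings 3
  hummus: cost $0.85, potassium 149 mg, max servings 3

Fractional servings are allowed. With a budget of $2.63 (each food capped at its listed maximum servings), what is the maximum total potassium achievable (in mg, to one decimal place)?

Potassium per dollar: chickpeas 678.2, broccoli 506.7, oats 290, hummus 175.3.
Take 2 servings of chickpeas: spends $1.10, +746.0 mg potassium (running total 746.0 mg).
Take 2.04 servings of broccoli: spends $1.53, +775.2 mg potassium (running total 1521.2 mg).
Greedy by best ratio exhausts the cost allowance optimally: 1521.2 mg.

1521.2 mg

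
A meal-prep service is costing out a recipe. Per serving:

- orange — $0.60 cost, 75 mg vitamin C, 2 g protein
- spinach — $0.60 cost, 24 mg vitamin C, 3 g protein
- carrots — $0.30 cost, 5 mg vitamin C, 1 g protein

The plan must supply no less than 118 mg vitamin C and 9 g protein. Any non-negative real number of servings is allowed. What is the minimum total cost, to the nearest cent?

$1.96

A basic optimal solution has at most two foods positive. Try each food alone and each pair with both targets met exactly.
orange only: max(118/75, 9/2) = 4.5 servings → $2.70.
spinach only: max(118/24, 9/3) = 4.917 servings → $2.95.
carrots only: max(118/5, 9/1) = 23.6 servings → $7.08.
orange + spinach with both tight: 0.7797 servings and 2.48 servings → $1.96.
orange + carrots with both tight: 1.123 servings and 6.754 servings → $2.70.
spinach + carrots with both targets exact would need a negative amount; discard.
The minimum over all feasible corners is $1.96.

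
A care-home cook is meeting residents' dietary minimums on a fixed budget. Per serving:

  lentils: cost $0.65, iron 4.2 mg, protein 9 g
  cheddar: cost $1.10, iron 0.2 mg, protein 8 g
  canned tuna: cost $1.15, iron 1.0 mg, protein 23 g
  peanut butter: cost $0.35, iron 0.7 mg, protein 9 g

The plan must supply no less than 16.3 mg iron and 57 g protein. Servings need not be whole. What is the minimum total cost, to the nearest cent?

$3.23

The cheapest plan sits at a corner of the feasible region — with two constraints it uses at most two foods.
lentils only: max(16.3/4.2, 57/9) = 6.333 servings → $4.12.
cheddar only: max(16.3/0.2, 57/8) = 81.5 servings → $89.65.
canned tuna only: max(16.3/1.0, 57/23) = 16.3 servings → $18.75.
peanut butter only: max(16.3/0.7, 57/9) = 23.29 servings → $8.15.
lentils + cheddar with both tight: 3.742 servings and 2.915 servings → $5.64.
lentils + canned tuna with both tight: 3.629 servings and 1.058 servings → $3.58.
lentils + peanut butter with both tight: 3.39 servings and 2.943 servings → $3.23.
cheddar + canned tuna: the both-tight solution has a negative serving — not a feasible corner.
cheddar + peanut butter: intersection lies outside the first quadrant.
canned tuna + peanut butter with both targets exact would need a negative amount; discard.
Cheapest feasible corner: $3.23.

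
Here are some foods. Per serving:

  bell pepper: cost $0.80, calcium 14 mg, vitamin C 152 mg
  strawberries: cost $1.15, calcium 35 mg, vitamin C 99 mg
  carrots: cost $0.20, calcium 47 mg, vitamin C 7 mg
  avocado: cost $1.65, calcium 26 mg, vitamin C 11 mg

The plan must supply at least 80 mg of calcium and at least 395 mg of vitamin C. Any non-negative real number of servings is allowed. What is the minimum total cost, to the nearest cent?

The cheapest plan sits at a corner of the feasible region — with two constraints it uses at most two foods.
bell pepper only: max(80/14, 395/152) = 5.714 servings → $4.57.
strawberries only: max(80/35, 395/99) = 3.99 servings → $4.59.
carrots only: max(80/47, 395/7) = 56.43 servings → $11.29.
avocado only: max(80/26, 395/11) = 35.91 servings → $59.25.
bell pepper + strawberries with both tight: 1.501 servings and 1.685 servings → $3.14.
bell pepper + carrots with both tight: 2.555 servings and 0.941 servings → $2.23.
bell pepper + avocado with both tight: 2.472 servings and 1.746 servings → $4.86.
strawberries + carrots: the both-tight solution has a negative serving — not a feasible corner.
strawberries + avocado: intersection lies outside the first quadrant.
carrots + avocado with both targets exact would need a negative amount; discard.
Cheapest feasible corner: $2.23.

$2.23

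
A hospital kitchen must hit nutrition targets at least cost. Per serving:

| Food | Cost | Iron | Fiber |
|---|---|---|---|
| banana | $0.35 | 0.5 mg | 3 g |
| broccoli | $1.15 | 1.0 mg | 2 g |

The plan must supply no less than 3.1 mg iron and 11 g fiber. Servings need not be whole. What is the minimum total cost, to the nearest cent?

$2.17

This is a tiny linear program; its minimum lies at a vertex of the feasible set. List the vertices and price them.
banana only: max(3.1/0.5, 11/3) = 6.2 servings → $2.17.
broccoli only: max(3.1/1.0, 11/2) = 5.5 servings → $6.33.
banana + broccoli with both tight: 2.4 servings and 1.9 servings → $3.02.
So the least-cost plan costs $2.17.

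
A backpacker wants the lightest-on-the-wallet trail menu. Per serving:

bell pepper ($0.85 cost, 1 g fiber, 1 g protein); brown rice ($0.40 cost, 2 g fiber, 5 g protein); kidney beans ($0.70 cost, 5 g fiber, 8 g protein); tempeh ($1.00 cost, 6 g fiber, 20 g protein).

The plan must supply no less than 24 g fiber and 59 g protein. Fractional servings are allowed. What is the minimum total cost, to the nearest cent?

Two binding constraints pin down two serving amounts, so the optimal mix uses at most two foods. The candidates are each food alone (scaled to the tighter of fiber/protein) and each pair with both constraints tight.
bell pepper only: max(24/1, 59/1) = 59 servings → $50.15.
brown rice only: max(24/2, 59/5) = 12 servings → $4.80.
kidney beans only: max(24/5, 59/8) = 7.375 servings → $5.16.
tempeh only: max(24/6, 59/20) = 4 servings → $4.00.
bell pepper + brown rice with both tight: 0.6667 servings and 11.67 servings → $5.23.
bell pepper + kidney beans: the both-tight solution has a negative serving — not a feasible corner.
bell pepper + tempeh with both tight: 9 servings and 2.5 servings → $10.15.
brown rice + kidney beans with both tight: 11.44 servings and 0.2222 servings → $4.73.
brown rice + tempeh with both targets exact would need a negative amount; discard.
kidney beans + tempeh with both tight: 2.423 servings and 1.981 servings → $3.68.
The minimum over all feasible corners is $3.68.

$3.68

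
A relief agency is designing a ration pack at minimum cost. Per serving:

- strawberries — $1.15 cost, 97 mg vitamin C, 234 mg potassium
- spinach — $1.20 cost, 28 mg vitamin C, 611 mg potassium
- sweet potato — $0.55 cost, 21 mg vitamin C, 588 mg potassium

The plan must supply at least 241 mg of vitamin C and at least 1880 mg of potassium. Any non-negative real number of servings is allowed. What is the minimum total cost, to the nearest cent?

Compare the cost at each extreme point of the feasible region.
strawberries only: max(241/97, 1880/234) = 8.034 servings → $9.24.
spinach only: max(241/28, 1880/611) = 8.607 servings → $10.33.
sweet potato only: max(241/21, 1880/588) = 11.48 servings → $6.31.
strawberries + spinach with both tight: 1.795 servings and 2.39 servings → $4.93.
strawberries + sweet potato with both tight: 1.961 servings and 2.417 servings → $3.58.
spinach + sweet potato: the both-tight solution has a negative serving — not a feasible corner.
Cheapest feasible corner: $3.58.

$3.58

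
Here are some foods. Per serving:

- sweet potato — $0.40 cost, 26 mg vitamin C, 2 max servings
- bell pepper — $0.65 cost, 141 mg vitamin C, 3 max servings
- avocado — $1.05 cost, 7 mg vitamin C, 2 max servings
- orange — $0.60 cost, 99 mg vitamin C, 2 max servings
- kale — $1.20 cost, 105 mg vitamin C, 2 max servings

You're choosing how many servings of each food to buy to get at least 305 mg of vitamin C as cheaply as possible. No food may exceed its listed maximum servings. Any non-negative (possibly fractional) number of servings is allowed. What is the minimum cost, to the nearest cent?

$1.41

Cost per mg of vitamin C: bell pepper $0.0046, orange $0.0061, kale $0.0114, sweet potato $0.0154, avocado $0.1500.
Take 2.163 servings of bell pepper: +305.0 mg vitamin C for $1.41 (total $1.41, still need 0.0 mg).
Filling from the cheapest source first is optimal under one linear minimum: $1.41.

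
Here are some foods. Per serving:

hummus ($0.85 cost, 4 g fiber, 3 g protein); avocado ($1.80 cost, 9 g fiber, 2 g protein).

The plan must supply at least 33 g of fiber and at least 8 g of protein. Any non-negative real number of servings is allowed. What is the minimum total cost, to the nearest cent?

With two linear requirements the optimum uses one or two foods; enumerate the corners.
hummus only: max(33/4, 8/3) = 8.25 servings → $7.01.
avocado only: max(33/9, 8/2) = 4 servings → $7.20.
hummus + avocado with both tight: 0.3158 servings and 3.526 servings → $6.62.
So the least-cost plan costs $6.62.

$6.62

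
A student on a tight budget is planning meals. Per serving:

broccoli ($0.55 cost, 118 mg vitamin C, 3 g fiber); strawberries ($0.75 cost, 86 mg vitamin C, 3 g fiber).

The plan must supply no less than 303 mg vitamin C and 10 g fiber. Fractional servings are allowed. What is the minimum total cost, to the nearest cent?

$1.83

broccoli only: max(303/118, 10/3) = 3.333 servings → $1.83.
strawberries only: max(303/86, 10/3) = 3.523 servings → $2.64.
broccoli + strawberries with both tight: 0.5104 servings and 2.823 servings → $2.40.
The minimum over all feasible corners is $1.83.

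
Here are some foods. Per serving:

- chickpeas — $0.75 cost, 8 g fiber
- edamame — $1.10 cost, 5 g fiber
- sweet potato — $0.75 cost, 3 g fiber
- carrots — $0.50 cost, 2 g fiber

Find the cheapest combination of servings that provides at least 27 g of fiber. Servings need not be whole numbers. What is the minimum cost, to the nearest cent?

Cost per g of fiber: chickpeas $0.0938, edamame $0.2200, sweet potato $0.2500, carrots $0.2500.
With no serving limits, use only chickpeas: 27 g / 8 g = 3.375 servings × $0.75 = $2.53.

$2.53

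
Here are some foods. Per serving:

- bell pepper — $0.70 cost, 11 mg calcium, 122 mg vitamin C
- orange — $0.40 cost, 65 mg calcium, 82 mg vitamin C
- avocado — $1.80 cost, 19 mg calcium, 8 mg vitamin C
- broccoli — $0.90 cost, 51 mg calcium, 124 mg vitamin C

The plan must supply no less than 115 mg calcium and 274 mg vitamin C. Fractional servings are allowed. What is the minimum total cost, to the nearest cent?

Minimising a linear cost over {calcium ≥ 115, vitamin C ≥ 274, servings ≥ 0} — the optimum is at a vertex, using one or two foods.
bell pepper only: max(115/11, 274/122) = 10.45 servings → $7.32.
orange only: max(115/65, 274/82) = 3.341 servings → $1.34.
avocado only: max(115/19, 274/8) = 34.25 servings → $61.65.
broccoli only: max(115/51, 274/124) = 2.255 servings → $2.03.
bell pepper + orange with both tight: 1.192 servings and 1.567 servings → $1.46.
bell pepper + avocado with both tight: 1.922 servings and 4.94 servings → $10.24.
bell pepper + broccoli: intersection lies outside the first quadrant.
orange + avocado with both targets exact would need a negative amount; discard.
orange + broccoli with both tight: 0.07375 servings and 2.161 servings → $1.97.
avocado + broccoli with both tight: 0.1468 servings and 2.2 servings → $2.24.
Cheapest feasible corner: $1.34.

$1.34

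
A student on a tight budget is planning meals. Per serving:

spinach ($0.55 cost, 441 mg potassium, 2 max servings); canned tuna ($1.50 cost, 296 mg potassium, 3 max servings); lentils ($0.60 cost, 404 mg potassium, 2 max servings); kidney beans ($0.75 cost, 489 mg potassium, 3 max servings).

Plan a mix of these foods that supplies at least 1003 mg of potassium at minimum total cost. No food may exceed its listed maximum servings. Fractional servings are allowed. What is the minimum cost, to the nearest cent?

$1.28

Cost per mg of potassium: spinach $0.0012, lentils $0.0015, kidney beans $0.0015, canned tuna $0.0051.
Take 2 servings of spinach: +882.0 mg potassium for $1.10 (total $1.10, still need 121.0 mg).
Take 0.2995 servings of lentils: +121.0 mg potassium for $0.18 (total $1.28, still need 0.0 mg).
Filling from the cheapest source first is optimal under one linear minimum: $1.28.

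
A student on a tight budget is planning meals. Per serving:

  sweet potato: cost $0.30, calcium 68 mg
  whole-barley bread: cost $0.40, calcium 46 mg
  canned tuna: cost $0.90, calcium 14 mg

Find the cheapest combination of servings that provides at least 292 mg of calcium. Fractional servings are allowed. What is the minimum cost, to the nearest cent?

Cost per mg of calcium: sweet potato $0.0044, whole-barley bread $0.0087, canned tuna $0.0643.
With no serving limits, use only sweet potato: 292 mg / 68 mg = 4.294 servings × $0.30 = $1.29.

$1.29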